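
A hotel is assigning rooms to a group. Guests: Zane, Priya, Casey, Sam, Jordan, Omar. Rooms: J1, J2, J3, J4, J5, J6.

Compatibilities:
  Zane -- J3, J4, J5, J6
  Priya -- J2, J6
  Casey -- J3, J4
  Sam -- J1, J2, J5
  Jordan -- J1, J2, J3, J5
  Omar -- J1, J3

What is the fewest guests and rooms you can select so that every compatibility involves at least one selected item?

The 6 edges Zane–J6, Priya–J2, Casey–J4, Sam–J1, Jordan–J5, Omar–J3 form a matching, so any vertex cover needs at least 6 vertices (one per matched edge).
Conversely {Zane, Priya, Casey, Sam, Jordan, Omar} meets every edge and has exactly 6 vertices, so 6 is optimal.

6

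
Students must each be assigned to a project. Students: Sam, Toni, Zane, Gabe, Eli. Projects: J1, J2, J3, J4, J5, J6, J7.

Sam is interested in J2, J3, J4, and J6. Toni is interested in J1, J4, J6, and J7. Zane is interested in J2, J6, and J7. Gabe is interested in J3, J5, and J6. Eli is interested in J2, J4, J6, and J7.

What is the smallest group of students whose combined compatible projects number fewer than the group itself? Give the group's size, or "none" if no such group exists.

none

A matching saturating every student exists, for instance Sam→J3, Toni→J1, Zane→J7, Gabe→J5, Eli→J6.
By Hall's marriage theorem, this means |N(S)| ≥ |S| for every subset S, so no violating subset exists.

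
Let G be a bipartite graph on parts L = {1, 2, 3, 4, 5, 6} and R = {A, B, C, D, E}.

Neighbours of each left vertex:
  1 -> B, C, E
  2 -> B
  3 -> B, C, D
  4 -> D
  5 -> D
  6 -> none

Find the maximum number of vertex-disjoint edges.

4

One maximum matching: 1–E, 2–B, 3–C, 4–D.
The set {4, 5, 6} has only 1 neighbour ({D}), so by Hall's theorem at most 4 of the 6 left vertices can be matched.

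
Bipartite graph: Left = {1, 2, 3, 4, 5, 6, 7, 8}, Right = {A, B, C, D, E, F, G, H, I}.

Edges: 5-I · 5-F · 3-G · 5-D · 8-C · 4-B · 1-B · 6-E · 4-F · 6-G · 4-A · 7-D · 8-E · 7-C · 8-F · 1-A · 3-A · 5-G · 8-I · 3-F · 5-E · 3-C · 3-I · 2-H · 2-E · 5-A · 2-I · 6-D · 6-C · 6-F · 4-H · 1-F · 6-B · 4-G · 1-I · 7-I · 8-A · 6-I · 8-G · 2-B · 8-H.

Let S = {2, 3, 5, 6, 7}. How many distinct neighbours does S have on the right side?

9

The union of neighbours of {2, 3, 5, 6, 7} is {A, B, C, D, E, F, G, H, I}, which has 9 elements.
Since |N(S)| = 9 ≥ |S| = 5, Hall's condition holds for this subset.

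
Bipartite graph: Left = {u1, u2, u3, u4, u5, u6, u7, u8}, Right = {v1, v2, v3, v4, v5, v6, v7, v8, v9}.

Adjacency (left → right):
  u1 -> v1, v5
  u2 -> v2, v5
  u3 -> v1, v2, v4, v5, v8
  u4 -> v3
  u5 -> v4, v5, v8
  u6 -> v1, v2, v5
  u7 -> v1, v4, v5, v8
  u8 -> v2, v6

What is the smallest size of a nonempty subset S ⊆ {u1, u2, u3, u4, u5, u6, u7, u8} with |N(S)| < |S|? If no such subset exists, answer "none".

Take S = {u1, u2, u3, u5, u6, u7}. Its neighbourhood is {v1, v2, v4, v5, v8}, so |N(S)| = 5 < |S| = 6.
Every subset of size less than 6 has at least as many neighbours as members, so 6 is the minimum.

6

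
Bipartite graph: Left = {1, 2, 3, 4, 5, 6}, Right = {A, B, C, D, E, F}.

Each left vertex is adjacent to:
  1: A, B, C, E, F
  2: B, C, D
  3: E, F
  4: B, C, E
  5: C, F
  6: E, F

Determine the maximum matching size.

6

A valid assignment of size 6: 1→A, 2→D, 3→F, 4→B, 5→C, 6→E.
This saturates every left vertex, so 6 is the maximum.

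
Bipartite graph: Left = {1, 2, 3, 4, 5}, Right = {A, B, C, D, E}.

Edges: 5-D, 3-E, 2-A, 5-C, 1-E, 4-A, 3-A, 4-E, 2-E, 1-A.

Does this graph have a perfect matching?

No

The set {1, 2, 3, 4} has only 2 neighbours ({A, E}), so by Hall's theorem at most 3 of the 5 left vertices can be matched.
Hence no matching covers every left vertex.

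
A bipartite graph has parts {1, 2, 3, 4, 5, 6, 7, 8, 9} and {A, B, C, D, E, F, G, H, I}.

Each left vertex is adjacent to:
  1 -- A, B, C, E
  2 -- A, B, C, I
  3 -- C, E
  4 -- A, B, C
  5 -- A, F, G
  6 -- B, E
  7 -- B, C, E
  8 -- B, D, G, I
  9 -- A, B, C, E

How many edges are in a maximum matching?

One maximum matching: 1-A, 2-I, 3-E, 4-C, 5-F, 6-B, 8-G.
The set {1, 3, 4, 6, 7, 9} has only 4 neighbours ({A, B, C, E}), so by Hall's theorem at most 7 of the 9 left vertices can be matched.

7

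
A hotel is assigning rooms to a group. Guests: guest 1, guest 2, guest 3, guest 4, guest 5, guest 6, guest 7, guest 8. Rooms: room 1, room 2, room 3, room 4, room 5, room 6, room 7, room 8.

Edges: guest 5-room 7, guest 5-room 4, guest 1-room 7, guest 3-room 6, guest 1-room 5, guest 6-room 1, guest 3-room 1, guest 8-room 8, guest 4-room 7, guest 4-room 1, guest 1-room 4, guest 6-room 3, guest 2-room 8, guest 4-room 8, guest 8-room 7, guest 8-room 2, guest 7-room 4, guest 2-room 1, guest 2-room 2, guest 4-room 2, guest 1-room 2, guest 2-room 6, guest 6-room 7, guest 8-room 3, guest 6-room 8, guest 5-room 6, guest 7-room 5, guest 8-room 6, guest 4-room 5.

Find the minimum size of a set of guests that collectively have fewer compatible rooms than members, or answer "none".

A matching saturating every guest exists, for instance guest 1→room 7, guest 2→room 2, guest 3→room 1, guest 4→room 5, guest 5→room 6, guest 6→room 3, guest 7→room 4, guest 8→room 8.
By Hall's marriage theorem, this means |N(S)| ≥ |S| for every subset S, so no violating subset exists.

none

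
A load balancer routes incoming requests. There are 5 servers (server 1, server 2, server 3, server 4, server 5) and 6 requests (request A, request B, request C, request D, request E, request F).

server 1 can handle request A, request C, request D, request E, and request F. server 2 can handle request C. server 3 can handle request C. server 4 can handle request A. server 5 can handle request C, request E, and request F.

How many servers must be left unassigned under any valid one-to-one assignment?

1

For example, pair server 1-request E, server 2-request C, server 4-request A, server 5-request F.
The set {server 2, server 3} has only 1 neighbour ({request C}), so by Hall's theorem at most 4 of the 5 servers can be matched.
That matches 4 of the 5, leaving 1 unmatched; no matching can do better.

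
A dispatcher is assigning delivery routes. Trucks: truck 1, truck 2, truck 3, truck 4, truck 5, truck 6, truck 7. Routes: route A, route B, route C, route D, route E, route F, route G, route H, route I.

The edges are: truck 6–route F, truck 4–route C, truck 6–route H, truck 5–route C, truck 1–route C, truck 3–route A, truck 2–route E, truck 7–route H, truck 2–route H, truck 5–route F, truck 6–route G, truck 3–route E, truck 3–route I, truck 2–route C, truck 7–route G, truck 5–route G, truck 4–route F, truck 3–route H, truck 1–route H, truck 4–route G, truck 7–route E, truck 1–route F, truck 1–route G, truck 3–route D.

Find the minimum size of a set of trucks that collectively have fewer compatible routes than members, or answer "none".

6

Take S = {truck 1, truck 2, truck 4, truck 5, truck 6, truck 7}. Its neighbourhood is {route C, route E, route F, route G, route H}, so |N(S)| = 5 < |S| = 6.
Every subset of size less than 6 has at least as many neighbours as members, so 6 is the minimum.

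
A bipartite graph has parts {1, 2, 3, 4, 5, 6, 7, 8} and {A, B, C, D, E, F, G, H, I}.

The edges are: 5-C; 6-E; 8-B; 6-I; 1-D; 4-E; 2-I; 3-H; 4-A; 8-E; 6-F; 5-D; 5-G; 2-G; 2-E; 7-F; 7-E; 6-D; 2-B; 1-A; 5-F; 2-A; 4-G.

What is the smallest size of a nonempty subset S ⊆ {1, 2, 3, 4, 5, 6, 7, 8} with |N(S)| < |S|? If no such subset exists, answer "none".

A matching saturating every left vertex exists, for instance 1→A, 2→G, 3→H, 4→E, 5→C, 6→D, 7→F, 8→B.
By Hall's marriage theorem, this means |N(S)| ≥ |S| for every subset S, so no violating subset exists.

none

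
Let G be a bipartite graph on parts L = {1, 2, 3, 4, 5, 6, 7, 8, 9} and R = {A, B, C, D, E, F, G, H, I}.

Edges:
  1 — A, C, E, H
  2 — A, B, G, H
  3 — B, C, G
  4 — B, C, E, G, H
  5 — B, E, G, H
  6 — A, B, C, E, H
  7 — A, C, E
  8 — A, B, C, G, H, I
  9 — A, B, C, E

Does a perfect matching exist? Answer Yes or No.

The set {1, 2, 3, 4, 5, 6, 7, 9} has only 6 neighbours ({A, B, C, E, G, H}), so by Hall's theorem at most 7 of the 9 left vertices can be matched.
Hence no matching covers every left vertex.

No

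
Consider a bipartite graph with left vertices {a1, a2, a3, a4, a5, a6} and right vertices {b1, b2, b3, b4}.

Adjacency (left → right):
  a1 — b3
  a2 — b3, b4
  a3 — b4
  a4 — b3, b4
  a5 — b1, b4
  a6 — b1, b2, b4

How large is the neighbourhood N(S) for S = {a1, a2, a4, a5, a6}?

The union of neighbours of {a1, a2, a4, a5, a6} is {b1, b2, b3, b4}, which has 4 elements.
Since |N(S)| = 4 < |S| = 5, Hall's condition fails for this subset.

4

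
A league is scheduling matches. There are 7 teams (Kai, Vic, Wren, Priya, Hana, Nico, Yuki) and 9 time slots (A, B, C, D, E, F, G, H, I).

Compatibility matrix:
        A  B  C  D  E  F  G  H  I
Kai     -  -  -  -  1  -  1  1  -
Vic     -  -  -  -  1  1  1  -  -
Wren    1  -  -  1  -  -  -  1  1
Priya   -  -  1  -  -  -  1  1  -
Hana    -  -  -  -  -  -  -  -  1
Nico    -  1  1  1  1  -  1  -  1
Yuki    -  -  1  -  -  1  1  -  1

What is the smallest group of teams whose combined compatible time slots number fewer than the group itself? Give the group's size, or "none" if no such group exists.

A matching saturating every team exists, for instance Kai→G, Vic→E, Wren→D, Priya→C, Hana→I, Nico→B, Yuki→F.
By Hall's marriage theorem, this means |N(S)| ≥ |S| for every subset S, so no violating subset exists.

none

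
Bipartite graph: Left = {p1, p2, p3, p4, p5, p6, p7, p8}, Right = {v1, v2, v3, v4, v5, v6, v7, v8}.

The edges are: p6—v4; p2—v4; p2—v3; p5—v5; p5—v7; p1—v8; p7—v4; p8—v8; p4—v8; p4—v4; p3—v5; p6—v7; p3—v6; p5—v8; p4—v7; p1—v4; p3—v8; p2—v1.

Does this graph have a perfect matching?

No

The set {p1, p4, p6, p7, p8} has only 3 neighbours ({v4, v7, v8}), so by Hall's theorem at most 6 of the 8 left vertices can be matched.
Hence no matching covers every left vertex.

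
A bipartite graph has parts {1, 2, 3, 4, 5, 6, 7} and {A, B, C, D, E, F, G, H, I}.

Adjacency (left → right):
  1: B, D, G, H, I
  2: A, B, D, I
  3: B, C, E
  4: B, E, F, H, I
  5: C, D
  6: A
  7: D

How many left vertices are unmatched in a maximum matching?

For example, pair 1→G, 2→I, 3→B, 4→E, 5→C, 6→A, 7→D.
All 7 left vertices are matched, so no larger matching exists.
That matches 7 of the 7, leaving 0 unmatched; no matching can do better.

0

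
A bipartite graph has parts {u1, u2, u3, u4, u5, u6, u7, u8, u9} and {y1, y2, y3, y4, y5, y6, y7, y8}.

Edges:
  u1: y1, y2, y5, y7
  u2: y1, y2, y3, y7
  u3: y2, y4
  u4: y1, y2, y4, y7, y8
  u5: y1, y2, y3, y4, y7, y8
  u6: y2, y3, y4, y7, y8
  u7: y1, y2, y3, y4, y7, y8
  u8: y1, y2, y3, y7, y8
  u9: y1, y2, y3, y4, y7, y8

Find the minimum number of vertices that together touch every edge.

A maximum matching has 7 edges (e.g. u1–y5, u2–y1, u3–y2, u4–y8, u5–y3, u6–y4, u7–y7).
By König's theorem the minimum vertex cover has the same size. One such cover is {u1, y1, y2, y3, y4, y7, y8}.

7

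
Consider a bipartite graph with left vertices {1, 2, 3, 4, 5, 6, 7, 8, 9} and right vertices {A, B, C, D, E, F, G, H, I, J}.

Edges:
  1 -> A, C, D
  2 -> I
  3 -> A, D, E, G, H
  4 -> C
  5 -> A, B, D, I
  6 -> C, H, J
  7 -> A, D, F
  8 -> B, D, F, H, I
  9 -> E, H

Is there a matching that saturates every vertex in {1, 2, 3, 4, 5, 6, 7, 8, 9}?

A valid assignment of size 9: 1-D, 2-I, 3-G, 4-C, 5-B, 6-J, 7-F, 8-H, 9-E.
Every left vertex is matched, so this matching saturates all of them.

Yes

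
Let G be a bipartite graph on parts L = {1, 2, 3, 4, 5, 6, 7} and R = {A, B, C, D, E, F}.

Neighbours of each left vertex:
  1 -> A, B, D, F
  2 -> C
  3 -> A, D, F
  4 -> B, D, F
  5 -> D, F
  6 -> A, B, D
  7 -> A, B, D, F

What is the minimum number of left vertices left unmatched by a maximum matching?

One maximum matching: 1-B, 2-C, 3-A, 4-D, 5-F.
The set {1, 3, 4, 5, 6, 7} has only 4 neighbours ({A, B, D, F}), so by Hall's theorem at most 5 of the 7 left vertices can be matched.
That matches 5 of the 7, leaving 2 unmatched; no matching can do better.

2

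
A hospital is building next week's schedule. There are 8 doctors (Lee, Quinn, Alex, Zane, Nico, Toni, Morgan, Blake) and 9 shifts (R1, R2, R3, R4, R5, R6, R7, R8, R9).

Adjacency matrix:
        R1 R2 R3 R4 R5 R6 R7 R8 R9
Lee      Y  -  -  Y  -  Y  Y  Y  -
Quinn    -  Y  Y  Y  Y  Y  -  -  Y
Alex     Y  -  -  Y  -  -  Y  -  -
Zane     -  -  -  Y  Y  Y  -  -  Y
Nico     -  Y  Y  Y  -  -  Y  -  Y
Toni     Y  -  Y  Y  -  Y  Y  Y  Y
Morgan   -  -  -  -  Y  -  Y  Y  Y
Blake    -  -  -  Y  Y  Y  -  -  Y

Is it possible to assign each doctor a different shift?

Yes

For example, pair Lee-R1, Quinn-R6, Alex-R7, Zane-R9, Nico-R2, Toni-R3, Morgan-R5, Blake-R4.
Every doctor is matched, so this matching saturates all of them.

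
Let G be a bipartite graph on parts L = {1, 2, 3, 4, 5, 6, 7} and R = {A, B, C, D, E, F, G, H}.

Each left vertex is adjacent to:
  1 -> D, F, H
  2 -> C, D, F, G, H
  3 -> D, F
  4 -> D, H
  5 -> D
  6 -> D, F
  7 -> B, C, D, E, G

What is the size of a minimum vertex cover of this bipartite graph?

{2, 7, D, F, H} is a vertex cover of size 5: every edge has an endpoint in this set.
No smaller cover exists because 1–H, 2–C, 3–F, 4–D, 7–G is a matching of size 5, and a cover must include an endpoint of each of these disjoint edges (König's theorem).

5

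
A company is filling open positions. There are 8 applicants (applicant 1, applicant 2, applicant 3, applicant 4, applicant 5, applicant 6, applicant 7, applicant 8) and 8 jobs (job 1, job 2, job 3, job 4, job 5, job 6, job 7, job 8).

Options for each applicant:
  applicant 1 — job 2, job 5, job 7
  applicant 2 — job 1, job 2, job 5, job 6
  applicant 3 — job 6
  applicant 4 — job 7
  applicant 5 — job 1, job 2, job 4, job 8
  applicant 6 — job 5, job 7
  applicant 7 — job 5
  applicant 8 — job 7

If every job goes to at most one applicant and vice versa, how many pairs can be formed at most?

6

One maximum matching: applicant 1→job 2, applicant 2→job 1, applicant 3→job 6, applicant 4→job 7, applicant 5→job 4, applicant 6→job 5.
The set {applicant 4, applicant 6, applicant 7, applicant 8} has only 2 neighbours ({job 5, job 7}), so by Hall's theorem at most 6 of the 8 applicants can be matched.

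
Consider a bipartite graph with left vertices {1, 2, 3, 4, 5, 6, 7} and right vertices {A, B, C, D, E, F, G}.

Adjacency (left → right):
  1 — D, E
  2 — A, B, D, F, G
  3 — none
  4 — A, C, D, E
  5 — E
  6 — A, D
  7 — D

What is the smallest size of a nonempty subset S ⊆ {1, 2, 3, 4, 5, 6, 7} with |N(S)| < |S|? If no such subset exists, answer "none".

Take S = {3}. Its neighbourhood is {}, so |N(S)| = 0 < |S| = 1.

1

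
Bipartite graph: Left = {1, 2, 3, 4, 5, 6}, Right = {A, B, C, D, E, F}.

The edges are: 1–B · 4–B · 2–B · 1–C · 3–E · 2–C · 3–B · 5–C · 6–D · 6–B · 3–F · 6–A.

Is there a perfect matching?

No

The set {1, 2, 4, 5} has only 2 neighbours ({B, C}), so by Hall's theorem at most 4 of the 6 left vertices can be matched.
Hence no matching covers every left vertex.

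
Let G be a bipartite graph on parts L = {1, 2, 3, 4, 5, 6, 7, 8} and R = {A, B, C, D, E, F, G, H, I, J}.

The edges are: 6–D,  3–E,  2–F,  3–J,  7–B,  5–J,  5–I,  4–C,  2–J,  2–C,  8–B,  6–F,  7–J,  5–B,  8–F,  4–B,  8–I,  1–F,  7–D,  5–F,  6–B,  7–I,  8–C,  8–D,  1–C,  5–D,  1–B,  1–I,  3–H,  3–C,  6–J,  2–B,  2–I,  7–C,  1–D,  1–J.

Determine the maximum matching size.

For example, pair 1-B, 2-I, 3-E, 4-C, 5-D, 6-F, 7-J.
The set {1, 2, 4, 5, 6, 7, 8} has only 6 neighbours ({B, C, D, F, I, J}), so by Hall's theorem at most 7 of the 8 left vertices can be matched.

7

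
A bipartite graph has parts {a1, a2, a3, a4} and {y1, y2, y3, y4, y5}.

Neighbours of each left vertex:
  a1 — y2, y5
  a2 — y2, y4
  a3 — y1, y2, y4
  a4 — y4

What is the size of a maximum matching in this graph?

4

One maximum matching: a1→y5, a2→y2, a3→y1, a4→y4.
This saturates every left vertex, so 4 is the maximum.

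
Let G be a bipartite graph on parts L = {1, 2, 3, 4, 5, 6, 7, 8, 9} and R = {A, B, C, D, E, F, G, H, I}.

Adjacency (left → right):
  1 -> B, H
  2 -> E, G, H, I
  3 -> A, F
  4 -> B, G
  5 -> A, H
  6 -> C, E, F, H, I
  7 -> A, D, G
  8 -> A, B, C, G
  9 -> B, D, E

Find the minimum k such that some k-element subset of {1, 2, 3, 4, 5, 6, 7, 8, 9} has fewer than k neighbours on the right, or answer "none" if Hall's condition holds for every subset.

A matching saturating every left vertex exists, for instance 1→H, 2→E, 3→F, 4→G, 5→A, 6→I, 7→D, 8→C, 9→B.
By Hall's marriage theorem, this means |N(S)| ≥ |S| for every subset S, so no violating subset exists.

none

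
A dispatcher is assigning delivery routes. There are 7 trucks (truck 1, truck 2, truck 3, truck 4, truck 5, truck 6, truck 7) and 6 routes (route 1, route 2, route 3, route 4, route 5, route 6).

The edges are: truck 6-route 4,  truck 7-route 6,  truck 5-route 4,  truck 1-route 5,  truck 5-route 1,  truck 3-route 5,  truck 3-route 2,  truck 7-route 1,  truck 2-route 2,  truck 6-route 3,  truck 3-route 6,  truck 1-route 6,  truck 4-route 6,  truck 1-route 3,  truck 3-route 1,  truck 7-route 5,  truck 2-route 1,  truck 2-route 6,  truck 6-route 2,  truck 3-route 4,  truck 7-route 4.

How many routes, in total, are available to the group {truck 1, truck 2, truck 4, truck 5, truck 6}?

The union of neighbours of {truck 1, truck 2, truck 4, truck 5, truck 6} is {route 1, route 2, route 3, route 4, route 5, route 6}, which has 6 elements.
Since |N(S)| = 6 ≥ |S| = 5, Hall's condition holds for this subset.

6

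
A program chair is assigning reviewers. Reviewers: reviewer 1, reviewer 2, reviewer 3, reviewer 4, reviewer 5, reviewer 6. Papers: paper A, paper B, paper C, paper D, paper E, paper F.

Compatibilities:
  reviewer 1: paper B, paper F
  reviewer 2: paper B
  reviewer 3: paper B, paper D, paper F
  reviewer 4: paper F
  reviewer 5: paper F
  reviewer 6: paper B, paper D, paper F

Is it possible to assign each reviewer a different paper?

The set {reviewer 1, reviewer 2, reviewer 3, reviewer 4, reviewer 5, reviewer 6} has only 3 neighbours ({paper B, paper D, paper F}), so by Hall's theorem at most 3 of the 6 reviewers can be matched.
Hence no matching covers every reviewer.

No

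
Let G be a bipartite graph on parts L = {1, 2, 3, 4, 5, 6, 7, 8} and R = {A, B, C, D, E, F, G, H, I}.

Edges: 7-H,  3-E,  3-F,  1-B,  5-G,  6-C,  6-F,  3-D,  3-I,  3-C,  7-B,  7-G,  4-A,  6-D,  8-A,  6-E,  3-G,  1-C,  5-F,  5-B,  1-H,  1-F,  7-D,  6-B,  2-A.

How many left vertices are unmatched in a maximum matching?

A valid assignment of size 6: 1→C, 2→A, 3→G, 5→F, 6→E, 7→B.
The set {2, 4, 8} has only 1 neighbour ({A}), so by Hall's theorem at most 6 of the 8 left vertices can be matched.
That matches 6 of the 8, leaving 2 unmatched; no matching can do better.

2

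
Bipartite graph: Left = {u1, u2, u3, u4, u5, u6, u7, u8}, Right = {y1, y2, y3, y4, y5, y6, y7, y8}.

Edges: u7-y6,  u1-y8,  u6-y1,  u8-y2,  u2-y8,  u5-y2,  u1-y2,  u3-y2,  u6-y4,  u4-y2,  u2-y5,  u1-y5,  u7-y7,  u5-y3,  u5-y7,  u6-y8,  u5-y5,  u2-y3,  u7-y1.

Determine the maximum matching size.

6

For example, pair u1–y5, u2–y8, u3–y2, u5–y3, u6–y1, u7–y7.
The set {u3, u4, u8} has only 1 neighbour ({y2}), so by Hall's theorem at most 6 of the 8 left vertices can be matched.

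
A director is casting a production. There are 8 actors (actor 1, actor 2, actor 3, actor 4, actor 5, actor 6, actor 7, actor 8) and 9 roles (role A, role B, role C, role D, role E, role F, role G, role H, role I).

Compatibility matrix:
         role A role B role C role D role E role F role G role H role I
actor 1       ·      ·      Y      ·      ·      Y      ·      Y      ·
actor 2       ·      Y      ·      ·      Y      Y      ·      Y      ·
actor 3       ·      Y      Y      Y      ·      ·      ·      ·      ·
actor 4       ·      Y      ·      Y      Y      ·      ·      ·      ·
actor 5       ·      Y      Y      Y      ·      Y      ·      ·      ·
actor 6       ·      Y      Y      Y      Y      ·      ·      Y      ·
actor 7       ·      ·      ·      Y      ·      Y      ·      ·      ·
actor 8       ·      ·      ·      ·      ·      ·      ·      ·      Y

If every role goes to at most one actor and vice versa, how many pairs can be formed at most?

7

One maximum matching: actor 1→role F, actor 2→role H, actor 3→role B, actor 4→role E, actor 5→role D, actor 6→role C, actor 8→role I.
The set {actor 1, actor 2, actor 3, actor 4, actor 5, actor 6, actor 7} has only 6 neighbours ({role B, role C, role D, role E, role F, role H}), so by Hall's theorem at most 7 of the 8 actors can be matched.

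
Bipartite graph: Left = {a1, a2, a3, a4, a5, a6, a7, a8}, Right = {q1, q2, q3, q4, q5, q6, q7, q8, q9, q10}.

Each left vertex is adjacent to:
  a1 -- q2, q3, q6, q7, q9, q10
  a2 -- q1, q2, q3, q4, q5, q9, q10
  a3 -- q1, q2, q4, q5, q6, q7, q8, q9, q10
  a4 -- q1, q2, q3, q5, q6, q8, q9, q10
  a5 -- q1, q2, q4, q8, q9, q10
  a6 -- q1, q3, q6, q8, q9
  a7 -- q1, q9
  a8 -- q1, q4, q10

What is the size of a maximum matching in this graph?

8

A valid assignment of size 8: a1–q7, a2–q2, a3–q9, a4–q6, a5–q8, a6–q3, a7–q1, a8–q4.
All 8 left vertices are matched, so no larger matching exists.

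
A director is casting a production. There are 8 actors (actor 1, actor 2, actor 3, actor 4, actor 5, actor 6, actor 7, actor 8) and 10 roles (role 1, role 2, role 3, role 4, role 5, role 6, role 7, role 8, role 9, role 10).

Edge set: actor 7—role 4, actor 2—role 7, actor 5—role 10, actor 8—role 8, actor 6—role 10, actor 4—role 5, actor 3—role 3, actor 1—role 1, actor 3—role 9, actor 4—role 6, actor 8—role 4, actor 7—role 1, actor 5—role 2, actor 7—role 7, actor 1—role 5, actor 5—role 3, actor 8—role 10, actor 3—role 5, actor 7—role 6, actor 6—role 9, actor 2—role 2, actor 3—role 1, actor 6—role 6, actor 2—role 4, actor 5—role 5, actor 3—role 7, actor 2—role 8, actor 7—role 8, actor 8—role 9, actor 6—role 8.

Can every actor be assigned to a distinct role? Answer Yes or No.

Yes

One maximum matching: actor 1-role 5, actor 2-role 7, actor 3-role 9, actor 4-role 6, actor 5-role 3, actor 6-role 10, actor 7-role 1, actor 8-role 8.
All 8 actors are covered.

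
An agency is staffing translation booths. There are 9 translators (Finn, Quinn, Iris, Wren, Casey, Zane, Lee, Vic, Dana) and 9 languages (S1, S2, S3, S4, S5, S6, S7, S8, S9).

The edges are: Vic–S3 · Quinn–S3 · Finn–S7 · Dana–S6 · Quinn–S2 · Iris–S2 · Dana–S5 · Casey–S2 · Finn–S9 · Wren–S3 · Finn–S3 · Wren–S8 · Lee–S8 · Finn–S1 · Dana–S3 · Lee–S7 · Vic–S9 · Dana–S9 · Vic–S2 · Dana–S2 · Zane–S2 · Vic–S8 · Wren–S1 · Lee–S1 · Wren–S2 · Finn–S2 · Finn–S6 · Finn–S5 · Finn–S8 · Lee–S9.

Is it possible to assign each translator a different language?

No

The set {Iris, Casey, Zane} has only 1 neighbour ({S2}), so by Hall's theorem at most 7 of the 9 translators can be matched.
Hence no matching covers every translator.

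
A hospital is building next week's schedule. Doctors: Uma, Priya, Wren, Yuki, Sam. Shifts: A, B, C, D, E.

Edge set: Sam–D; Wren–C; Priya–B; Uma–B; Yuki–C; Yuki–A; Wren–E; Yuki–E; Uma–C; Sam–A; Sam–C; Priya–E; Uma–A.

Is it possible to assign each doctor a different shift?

One maximum matching: Uma–A, Priya–B, Wren–C, Yuki–E, Sam–D.
Every doctor is matched, so this is a perfect matching.

Yes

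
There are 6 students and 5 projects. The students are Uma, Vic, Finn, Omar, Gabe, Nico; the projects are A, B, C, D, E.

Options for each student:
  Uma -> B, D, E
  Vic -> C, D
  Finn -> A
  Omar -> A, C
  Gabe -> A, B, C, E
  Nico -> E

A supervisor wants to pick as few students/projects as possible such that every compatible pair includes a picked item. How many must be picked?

A maximum matching has 5 edges (e.g. Uma–E, Vic–D, Finn–A, Omar–C, Gabe–B).
By König's theorem the minimum vertex cover has the same size. One such cover is {A, B, C, D, E}.

5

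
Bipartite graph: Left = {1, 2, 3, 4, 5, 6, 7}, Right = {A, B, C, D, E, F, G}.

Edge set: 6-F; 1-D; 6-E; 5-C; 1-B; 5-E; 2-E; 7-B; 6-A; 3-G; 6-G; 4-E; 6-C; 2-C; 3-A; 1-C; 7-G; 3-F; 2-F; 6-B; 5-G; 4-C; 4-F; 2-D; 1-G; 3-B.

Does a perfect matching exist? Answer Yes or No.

Yes

For example, pair 1–G, 2–D, 3–F, 4–C, 5–E, 6–A, 7–B.
Every left vertex is matched, so this is a perfect matching.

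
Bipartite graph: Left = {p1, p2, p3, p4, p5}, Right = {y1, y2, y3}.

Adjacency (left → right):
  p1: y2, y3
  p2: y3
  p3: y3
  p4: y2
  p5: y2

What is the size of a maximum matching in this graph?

One maximum matching: p1–y2, p2–y3.
The set {p1, p2, p3, p4, p5} has only 2 neighbours ({y2, y3}), so by Hall's theorem at most 2 of the 5 left vertices can be matched.

2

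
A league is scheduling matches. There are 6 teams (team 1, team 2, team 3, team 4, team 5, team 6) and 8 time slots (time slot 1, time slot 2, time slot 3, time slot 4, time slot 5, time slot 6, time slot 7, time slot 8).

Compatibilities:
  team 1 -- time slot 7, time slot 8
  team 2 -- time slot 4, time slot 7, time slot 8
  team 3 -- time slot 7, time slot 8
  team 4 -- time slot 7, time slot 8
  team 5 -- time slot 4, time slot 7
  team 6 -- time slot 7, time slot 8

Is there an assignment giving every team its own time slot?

The set {team 1, team 2, team 3, team 4, team 5, team 6} has only 3 neighbours ({time slot 4, time slot 7, time slot 8}), so by Hall's theorem at most 3 of the 6 teams can be matched.
Hence no matching covers every team.

No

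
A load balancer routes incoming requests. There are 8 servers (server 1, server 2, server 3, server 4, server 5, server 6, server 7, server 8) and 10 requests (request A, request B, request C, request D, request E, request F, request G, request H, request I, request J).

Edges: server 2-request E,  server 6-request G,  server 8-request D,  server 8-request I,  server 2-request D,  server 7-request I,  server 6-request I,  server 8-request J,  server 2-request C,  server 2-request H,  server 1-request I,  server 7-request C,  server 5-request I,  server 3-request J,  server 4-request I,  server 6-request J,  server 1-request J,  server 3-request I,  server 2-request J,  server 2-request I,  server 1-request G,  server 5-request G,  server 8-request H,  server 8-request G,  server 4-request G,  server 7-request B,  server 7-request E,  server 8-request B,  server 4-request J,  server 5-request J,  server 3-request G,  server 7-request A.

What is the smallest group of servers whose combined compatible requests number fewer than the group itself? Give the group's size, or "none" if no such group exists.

4

Take S = {server 1, server 3, server 4, server 5}. Its neighbourhood is {request G, request I, request J}, so |N(S)| = 3 < |S| = 4.
Every subset of size less than 4 has at least as many neighbours as members, so 4 is the minimum.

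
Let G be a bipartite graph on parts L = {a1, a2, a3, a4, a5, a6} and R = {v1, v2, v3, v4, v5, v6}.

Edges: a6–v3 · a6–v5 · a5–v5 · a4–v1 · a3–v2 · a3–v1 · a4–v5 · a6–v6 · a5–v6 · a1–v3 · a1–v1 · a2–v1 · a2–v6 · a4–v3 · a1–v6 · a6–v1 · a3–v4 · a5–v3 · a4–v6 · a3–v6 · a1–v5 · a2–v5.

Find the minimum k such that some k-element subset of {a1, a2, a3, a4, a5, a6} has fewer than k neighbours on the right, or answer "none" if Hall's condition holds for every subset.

5

Take S = {a1, a2, a4, a5, a6}. Its neighbourhood is {v1, v3, v5, v6}, so |N(S)| = 4 < |S| = 5.
Every subset of size less than 5 has at least as many neighbours as members, so 5 is the minimum.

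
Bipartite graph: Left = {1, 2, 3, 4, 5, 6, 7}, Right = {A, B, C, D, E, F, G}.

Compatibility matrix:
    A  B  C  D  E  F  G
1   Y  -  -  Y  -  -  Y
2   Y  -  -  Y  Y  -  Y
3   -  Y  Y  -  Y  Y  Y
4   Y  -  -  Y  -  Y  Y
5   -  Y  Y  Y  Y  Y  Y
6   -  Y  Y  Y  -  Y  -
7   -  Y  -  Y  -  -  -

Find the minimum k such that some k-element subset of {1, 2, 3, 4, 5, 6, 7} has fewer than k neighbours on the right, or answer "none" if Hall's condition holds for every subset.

none

A matching saturating every left vertex exists, for instance 1→A, 2→E, 3→G, 4→D, 5→C, 6→F, 7→B.
By Hall's marriage theorem, this means |N(S)| ≥ |S| for every subset S, so no violating subset exists.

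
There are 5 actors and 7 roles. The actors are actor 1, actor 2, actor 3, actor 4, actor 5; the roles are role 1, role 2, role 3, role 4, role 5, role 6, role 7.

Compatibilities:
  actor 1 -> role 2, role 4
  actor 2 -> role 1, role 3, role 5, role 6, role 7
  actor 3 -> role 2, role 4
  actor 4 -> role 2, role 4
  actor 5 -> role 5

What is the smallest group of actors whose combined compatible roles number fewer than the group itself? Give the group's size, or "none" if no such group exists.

Take S = {actor 1, actor 3, actor 4}. Its neighbourhood is {role 2, role 4}, so |N(S)| = 2 < |S| = 3.
Every subset of size less than 3 has at least as many neighbours as members, so 3 is the minimum.

3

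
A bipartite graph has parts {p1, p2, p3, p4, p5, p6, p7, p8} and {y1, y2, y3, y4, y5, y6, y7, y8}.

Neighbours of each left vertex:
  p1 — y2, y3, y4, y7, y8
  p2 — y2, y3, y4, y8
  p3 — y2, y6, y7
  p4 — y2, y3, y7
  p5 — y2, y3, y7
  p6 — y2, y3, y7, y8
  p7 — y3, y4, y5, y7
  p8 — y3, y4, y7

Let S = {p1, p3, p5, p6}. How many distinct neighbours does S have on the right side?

6

The union of neighbours of {p1, p3, p5, p6} is {y2, y3, y4, y6, y7, y8}, which has 6 elements.
Since |N(S)| = 6 ≥ |S| = 4, Hall's condition holds for this subset.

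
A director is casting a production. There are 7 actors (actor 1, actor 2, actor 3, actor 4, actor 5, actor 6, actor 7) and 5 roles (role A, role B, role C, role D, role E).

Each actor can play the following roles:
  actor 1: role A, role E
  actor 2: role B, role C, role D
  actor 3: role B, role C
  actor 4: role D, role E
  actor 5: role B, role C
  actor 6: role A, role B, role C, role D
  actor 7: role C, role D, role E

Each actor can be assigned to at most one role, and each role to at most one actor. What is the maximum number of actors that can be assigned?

5

A valid assignment of size 5: actor 1-role A, actor 2-role D, actor 3-role C, actor 4-role E, actor 5-role B.
The set {actor 1, actor 2, actor 3, actor 4, actor 5, actor 6, actor 7} has only 5 neighbours ({role A, role B, role C, role D, role E}), so by Hall's theorem at most 5 of the 7 actors can be matched.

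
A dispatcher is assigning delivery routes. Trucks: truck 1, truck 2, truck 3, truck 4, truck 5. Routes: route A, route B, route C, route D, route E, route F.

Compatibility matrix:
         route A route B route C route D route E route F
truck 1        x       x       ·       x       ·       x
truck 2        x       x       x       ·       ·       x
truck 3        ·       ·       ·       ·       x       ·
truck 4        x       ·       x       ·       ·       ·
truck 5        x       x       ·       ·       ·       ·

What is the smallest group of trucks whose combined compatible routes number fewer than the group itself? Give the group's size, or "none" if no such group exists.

none

A matching saturating every truck exists, for instance truck 1→route D, truck 2→route F, truck 3→route E, truck 4→route C, truck 5→route B.
By Hall's marriage theorem, this means |N(S)| ≥ |S| for every subset S, so no violating subset exists.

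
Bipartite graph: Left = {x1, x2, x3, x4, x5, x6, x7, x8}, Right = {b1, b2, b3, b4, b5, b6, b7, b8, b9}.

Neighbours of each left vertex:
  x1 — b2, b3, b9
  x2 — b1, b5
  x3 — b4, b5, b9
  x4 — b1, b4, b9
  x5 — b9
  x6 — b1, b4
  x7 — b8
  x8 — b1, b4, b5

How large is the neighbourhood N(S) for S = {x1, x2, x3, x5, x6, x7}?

7

The union of neighbours of {x1, x2, x3, x5, x6, x7} is {b1, b2, b3, b4, b5, b8, b9}, which has 7 elements.
Since |N(S)| = 7 ≥ |S| = 6, Hall's condition holds for this subset.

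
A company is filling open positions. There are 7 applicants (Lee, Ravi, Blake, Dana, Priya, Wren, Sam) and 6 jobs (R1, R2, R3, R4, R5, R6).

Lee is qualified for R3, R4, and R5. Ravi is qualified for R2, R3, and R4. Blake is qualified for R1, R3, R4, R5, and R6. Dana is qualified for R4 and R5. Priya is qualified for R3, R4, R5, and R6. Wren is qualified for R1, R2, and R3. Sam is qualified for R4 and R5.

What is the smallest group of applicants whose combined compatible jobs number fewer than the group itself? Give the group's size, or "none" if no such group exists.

Take S = {Lee, Ravi, Blake, Dana, Priya, Wren, Sam}. Its neighbourhood is {R1, R2, R3, R4, R5, R6}, so |N(S)| = 6 < |S| = 7.
Every subset of size less than 7 has at least as many neighbours as members, so 7 is the minimum.

7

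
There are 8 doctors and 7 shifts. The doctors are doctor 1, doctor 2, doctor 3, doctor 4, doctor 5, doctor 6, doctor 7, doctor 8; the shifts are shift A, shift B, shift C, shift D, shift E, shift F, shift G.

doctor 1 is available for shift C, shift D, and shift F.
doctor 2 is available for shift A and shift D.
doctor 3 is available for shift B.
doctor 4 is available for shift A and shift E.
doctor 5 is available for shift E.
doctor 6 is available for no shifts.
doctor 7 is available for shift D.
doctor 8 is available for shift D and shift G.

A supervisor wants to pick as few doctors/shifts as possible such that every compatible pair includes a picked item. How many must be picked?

6

{doctor 1, doctor 3, doctor 8, shift A, shift D, shift E} is a vertex cover of size 6: every edge has an endpoint in this set.
No smaller cover exists because doctor 1–shift F, doctor 2–shift D, doctor 3–shift B, doctor 4–shift A, doctor 5–shift E, doctor 8–shift G is a matching of size 6, and a cover must include an endpoint of each of these disjoint edges (König's theorem).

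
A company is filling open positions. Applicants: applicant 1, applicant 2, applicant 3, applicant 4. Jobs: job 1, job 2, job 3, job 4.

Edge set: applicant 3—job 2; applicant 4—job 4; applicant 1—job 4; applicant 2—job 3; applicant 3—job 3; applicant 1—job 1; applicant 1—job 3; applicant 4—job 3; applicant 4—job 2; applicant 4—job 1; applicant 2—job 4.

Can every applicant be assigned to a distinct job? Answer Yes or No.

Yes

One maximum matching: applicant 1→job 1, applicant 2→job 4, applicant 3→job 3, applicant 4→job 2.
Every applicant is matched, so this is a perfect matching.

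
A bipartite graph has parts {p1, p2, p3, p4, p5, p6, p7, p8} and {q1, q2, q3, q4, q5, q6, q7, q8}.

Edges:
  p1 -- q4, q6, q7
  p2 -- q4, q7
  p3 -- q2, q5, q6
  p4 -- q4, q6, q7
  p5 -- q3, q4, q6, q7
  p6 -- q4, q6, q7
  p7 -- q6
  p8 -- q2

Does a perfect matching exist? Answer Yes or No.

The set {p1, p2, p4, p6, p7} has only 3 neighbours ({q4, q6, q7}), so by Hall's theorem at most 6 of the 8 left vertices can be matched.
Hence no matching covers every left vertex.

No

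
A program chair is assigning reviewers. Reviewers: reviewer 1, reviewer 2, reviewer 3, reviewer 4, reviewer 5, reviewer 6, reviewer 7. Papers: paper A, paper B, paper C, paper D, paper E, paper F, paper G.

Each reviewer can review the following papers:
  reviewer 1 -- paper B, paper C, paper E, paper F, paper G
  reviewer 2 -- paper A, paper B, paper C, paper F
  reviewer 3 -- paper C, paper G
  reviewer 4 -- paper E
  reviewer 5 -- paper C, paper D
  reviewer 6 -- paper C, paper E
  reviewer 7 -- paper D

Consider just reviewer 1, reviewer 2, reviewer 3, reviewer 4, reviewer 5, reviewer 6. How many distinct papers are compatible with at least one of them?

7

The union of neighbours of {reviewer 1, reviewer 2, reviewer 3, reviewer 4, reviewer 5, reviewer 6} is {paper A, paper B, paper C, paper D, paper E, paper F, paper G}, which has 7 elements.
Since |N(S)| = 7 ≥ |S| = 6, Hall's condition holds for this subset.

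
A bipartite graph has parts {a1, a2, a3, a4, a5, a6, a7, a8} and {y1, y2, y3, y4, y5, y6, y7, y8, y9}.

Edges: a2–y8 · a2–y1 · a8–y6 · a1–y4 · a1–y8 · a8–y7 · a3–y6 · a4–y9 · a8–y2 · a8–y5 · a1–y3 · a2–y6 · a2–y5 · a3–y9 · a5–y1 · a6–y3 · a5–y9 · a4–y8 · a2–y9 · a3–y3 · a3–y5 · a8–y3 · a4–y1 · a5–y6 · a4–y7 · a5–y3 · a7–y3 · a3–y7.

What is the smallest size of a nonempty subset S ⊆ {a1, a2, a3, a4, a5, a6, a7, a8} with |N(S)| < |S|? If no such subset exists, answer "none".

2

Take S = {a6, a7}. Its neighbourhood is {y3}, so |N(S)| = 1 < |S| = 2.
No single vertex violates Hall's condition since each has at least one neighbour, so 2 is the minimum.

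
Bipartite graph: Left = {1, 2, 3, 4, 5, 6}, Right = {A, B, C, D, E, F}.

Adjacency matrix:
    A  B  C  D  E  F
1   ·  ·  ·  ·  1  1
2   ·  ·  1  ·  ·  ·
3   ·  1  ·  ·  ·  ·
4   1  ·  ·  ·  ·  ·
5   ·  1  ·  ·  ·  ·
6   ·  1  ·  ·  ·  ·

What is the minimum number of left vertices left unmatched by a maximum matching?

2

A valid assignment of size 4: 1-E, 2-C, 3-B, 4-A.
The set {3, 5, 6} has only 1 neighbour ({B}), so by Hall's theorem at most 4 of the 6 left vertices can be matched.
That matches 4 of the 6, leaving 2 unmatched; no matching can do better.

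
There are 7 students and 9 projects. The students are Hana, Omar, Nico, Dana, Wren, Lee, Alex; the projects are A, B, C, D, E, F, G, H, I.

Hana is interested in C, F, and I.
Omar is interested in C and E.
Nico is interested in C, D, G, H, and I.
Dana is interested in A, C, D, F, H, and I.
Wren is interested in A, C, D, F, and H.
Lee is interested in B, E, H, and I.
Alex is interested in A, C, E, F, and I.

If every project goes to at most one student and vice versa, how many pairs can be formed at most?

7

One maximum matching: Hana–C, Omar–E, Nico–G, Dana–F, Wren–H, Lee–B, Alex–A.
All 7 students are matched, so no larger matching exists.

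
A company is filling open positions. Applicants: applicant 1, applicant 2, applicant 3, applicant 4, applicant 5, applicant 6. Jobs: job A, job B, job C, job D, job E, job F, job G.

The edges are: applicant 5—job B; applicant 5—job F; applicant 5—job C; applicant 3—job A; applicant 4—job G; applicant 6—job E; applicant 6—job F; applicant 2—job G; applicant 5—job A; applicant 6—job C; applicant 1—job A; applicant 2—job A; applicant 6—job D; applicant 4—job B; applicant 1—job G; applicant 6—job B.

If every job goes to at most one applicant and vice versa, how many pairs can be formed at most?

5

One maximum matching: applicant 1→job G, applicant 2→job A, applicant 4→job B, applicant 5→job C, applicant 6→job F.
The set {applicant 1, applicant 2, applicant 3} has only 2 neighbours ({job A, job G}), so by Hall's theorem at most 5 of the 6 applicants can be matched.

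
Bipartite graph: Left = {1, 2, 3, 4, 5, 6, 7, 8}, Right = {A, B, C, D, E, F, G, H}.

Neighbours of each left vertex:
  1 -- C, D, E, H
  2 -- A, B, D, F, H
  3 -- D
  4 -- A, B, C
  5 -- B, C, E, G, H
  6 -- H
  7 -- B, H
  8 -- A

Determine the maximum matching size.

One maximum matching: 1→E, 2→F, 3→D, 4→C, 5→G, 6→H, 7→B, 8→A.
This saturates every left vertex, so 8 is the maximum.

8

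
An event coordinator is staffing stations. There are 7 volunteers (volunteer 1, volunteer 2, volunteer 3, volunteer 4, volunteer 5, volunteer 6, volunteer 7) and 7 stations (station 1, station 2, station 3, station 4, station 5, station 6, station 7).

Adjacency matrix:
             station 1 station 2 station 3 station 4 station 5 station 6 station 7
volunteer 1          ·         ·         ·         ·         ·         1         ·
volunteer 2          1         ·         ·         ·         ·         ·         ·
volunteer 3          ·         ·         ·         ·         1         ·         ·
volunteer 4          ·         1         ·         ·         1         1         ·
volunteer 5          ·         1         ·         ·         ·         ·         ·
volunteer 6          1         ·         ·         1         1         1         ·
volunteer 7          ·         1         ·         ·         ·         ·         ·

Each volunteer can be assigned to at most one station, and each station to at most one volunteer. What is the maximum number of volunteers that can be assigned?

For example, pair volunteer 1-station 6, volunteer 2-station 1, volunteer 3-station 5, volunteer 4-station 2, volunteer 6-station 4.
The set {volunteer 1, volunteer 3, volunteer 4, volunteer 5, volunteer 7} has only 3 neighbours ({station 2, station 5, station 6}), so by Hall's theorem at most 5 of the 7 volunteers can be matched.

5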